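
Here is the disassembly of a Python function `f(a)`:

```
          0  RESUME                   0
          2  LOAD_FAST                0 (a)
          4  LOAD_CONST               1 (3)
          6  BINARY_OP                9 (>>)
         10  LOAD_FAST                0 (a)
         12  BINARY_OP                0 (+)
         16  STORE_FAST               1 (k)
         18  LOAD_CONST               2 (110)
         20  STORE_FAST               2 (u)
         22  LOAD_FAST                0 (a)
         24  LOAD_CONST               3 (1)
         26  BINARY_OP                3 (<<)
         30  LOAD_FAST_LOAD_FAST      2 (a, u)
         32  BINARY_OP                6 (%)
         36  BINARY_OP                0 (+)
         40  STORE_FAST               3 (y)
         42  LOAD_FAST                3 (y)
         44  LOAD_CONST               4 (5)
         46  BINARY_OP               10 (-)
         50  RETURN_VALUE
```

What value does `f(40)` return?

LOAD_FAST a → push 40. Stack: [40]
LOAD_CONST → push 3. Stack: [40, 3]
BINARY_OP >> → 40 >> 3 = 5. Stack: [5]
LOAD_FAST a → push 40. Stack: [5, 40]
BINARY_OP + → 5 + 40 = 45. Stack: [45]
STORE_FAST k → k=45. Stack: []
LOAD_CONST → push 110. Stack: [110]
STORE_FAST u → u=110. Stack: []
LOAD_FAST a → push 40. Stack: [40]
LOAD_CONST → push 1. Stack: [40, 1]
BINARY_OP << → 40 << 1 = 80. Stack: [80]
LOAD_FAST_LOAD_FAST a,u → push 40,110. Stack: [80, 40, 110]
BINARY_OP % → 40 % 110 = 40. Stack: [80, 40]
BINARY_OP + → 80 + 40 = 120. Stack: [120]
STORE_FAST y → y=120. Stack: []
LOAD_FAST y → push 120. Stack: [120]
LOAD_CONST → push 5. Stack: [120, 5]
BINARY_OP - → 120 - 5 = 115. Stack: [115]
RETURN_VALUE → return 115.

115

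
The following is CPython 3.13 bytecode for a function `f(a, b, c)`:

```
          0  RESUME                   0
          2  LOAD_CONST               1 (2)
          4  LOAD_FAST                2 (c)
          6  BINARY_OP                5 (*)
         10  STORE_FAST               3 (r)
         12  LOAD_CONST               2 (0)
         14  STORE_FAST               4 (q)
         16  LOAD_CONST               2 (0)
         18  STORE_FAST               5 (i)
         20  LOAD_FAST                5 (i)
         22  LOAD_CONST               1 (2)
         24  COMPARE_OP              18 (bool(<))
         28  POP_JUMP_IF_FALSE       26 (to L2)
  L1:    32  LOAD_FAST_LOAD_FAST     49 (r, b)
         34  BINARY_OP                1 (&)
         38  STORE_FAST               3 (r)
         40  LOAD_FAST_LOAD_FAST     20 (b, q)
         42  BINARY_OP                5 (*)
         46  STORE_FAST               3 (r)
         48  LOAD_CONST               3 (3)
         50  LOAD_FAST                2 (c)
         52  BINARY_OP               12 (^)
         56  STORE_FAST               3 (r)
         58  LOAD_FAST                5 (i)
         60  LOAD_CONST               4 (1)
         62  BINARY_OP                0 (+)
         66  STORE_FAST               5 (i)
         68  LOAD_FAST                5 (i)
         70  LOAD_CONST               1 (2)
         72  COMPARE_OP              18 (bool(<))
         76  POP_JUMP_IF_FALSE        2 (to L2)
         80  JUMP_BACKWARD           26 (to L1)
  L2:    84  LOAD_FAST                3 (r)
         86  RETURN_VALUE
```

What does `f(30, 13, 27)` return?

24

LOAD_CONST → push 2. Stack: [2]
LOAD_FAST c → push 27. Stack: [2, 27]
BINARY_OP * → 2 * 27 = 54. Stack: [54]
STORE_FAST r → r=54. Stack: []
LOAD_CONST → push 0. Stack: [0]
STORE_FAST q → q=0. Stack: []
LOAD_CONST → push 0. Stack: [0]
STORE_FAST i → i=0. Stack: []
LOAD_FAST i → push 0. Stack: [0]
LOAD_CONST → push 2. Stack: [0, 2]
COMPARE_OP bool(<) → 0 vs 2 = True. Stack: [True]
POP_JUMP_IF_FALSE → pop True; no jump. Stack: []
LOAD_FAST_LOAD_FAST r,b → push 54,13. Stack: [54, 13]
BINARY_OP & → 54 & 13 = 4. Stack: [4]
STORE_FAST r → r=4. Stack: []
LOAD_FAST_LOAD_FAST b,q → push 13,0. Stack: [13, 0]
BINARY_OP * → 13 * 0 = 0. Stack: [0]
STORE_FAST r → r=0. Stack: []
LOAD_CONST → push 3. Stack: [3]
LOAD_FAST c → push 27. Stack: [3, 27]
BINARY_OP ^ → 3 ^ 27 = 24. Stack: [24]
STORE_FAST r → r=24. Stack: []
LOAD_FAST i → push 0. Stack: [0]
LOAD_CONST → push 1. Stack: [0, 1]
BINARY_OP + → 0 + 1 = 1. Stack: [1]
STORE_FAST i → i=1. Stack: []
LOAD_FAST i → push 1. Stack: [1]
LOAD_CONST → push 2. Stack: [1, 2]
COMPARE_OP bool(<) → 1 vs 2 = True. Stack: [True]
POP_JUMP_IF_FALSE → pop True; no jump. Stack: []
LOAD_FAST_LOAD_FAST r,b → push 24,13. Stack: [24, 13]
BINARY_OP & → 24 & 13 = 8. Stack: [8]
STORE_FAST r → r=8. Stack: []
LOAD_FAST_LOAD_FAST b,q → push 13,0. Stack: [13, 0]
BINARY_OP * → 13 * 0 = 0. Stack: [0]
STORE_FAST r → r=0. Stack: []
LOAD_CONST → push 3. Stack: [3]
LOAD_FAST c → push 27. Stack: [3, 27]
BINARY_OP ^ → 3 ^ 27 = 24. Stack: [24]
STORE_FAST r → r=24. Stack: []
LOAD_FAST i → push 1. Stack: [1]
LOAD_CONST → push 1. Stack: [1, 1]
BINARY_OP + → 1 + 1 = 2. Stack: [2]
STORE_FAST i → i=2. Stack: []
LOAD_FAST i → push 2. Stack: [2]
LOAD_CONST → push 2. Stack: [2, 2]
COMPARE_OP bool(<) → 2 vs 2 = False. Stack: [False]
POP_JUMP_IF_FALSE → pop False; jump. Stack: []
LOAD_FAST r → push 24. Stack: [24]
RETURN_VALUE → return 24.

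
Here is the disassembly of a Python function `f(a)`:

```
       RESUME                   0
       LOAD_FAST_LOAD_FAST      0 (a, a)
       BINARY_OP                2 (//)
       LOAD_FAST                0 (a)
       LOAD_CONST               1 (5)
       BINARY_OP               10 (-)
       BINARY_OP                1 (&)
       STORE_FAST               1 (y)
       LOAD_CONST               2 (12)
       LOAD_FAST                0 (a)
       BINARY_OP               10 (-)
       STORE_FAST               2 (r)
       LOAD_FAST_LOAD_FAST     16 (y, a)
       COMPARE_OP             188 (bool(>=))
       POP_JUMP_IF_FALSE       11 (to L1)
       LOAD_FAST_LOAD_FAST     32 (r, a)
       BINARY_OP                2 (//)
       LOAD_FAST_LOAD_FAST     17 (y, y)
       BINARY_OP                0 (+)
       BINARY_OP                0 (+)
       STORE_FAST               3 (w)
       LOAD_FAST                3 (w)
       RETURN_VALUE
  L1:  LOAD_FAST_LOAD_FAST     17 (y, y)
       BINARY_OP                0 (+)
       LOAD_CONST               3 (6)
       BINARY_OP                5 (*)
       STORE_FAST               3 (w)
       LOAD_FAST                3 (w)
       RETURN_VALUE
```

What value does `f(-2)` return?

LOAD_FAST_LOAD_FAST a,a → push -2,-2. Stack: [-2, -2]
BINARY_OP // → -2 // -2 = 1. Stack: [1]
LOAD_FAST a → push -2. Stack: [1, -2]
LOAD_CONST → push 5. Stack: [1, -2, 5]
BINARY_OP - → -2 - 5 = -7. Stack: [1, -7]
BINARY_OP & → 1 & -7 = 1. Stack: [1]
STORE_FAST y → y=1. Stack: []
LOAD_CONST → push 12. Stack: [12]
LOAD_FAST a → push -2. Stack: [12, -2]
BINARY_OP - → 12 - -2 = 14. Stack: [14]
STORE_FAST r → r=14. Stack: []
LOAD_FAST_LOAD_FAST y,a → push 1,-2. Stack: [1, -2]
COMPARE_OP bool(>=) → 1 vs -2 = True. Stack: [True]
POP_JUMP_IF_FALSE → pop True; no jump. Stack: []
LOAD_FAST_LOAD_FAST r,a → push 14,-2. Stack: [14, -2]
BINARY_OP // → 14 // -2 = -7. Stack: [-7]
LOAD_FAST_LOAD_FAST y,y → push 1,1. Stack: [-7, 1, 1]
BINARY_OP + → 1 + 1 = 2. Stack: [-7, 2]
BINARY_OP + → -7 + 2 = -5. Stack: [-5]
STORE_FAST w → w=-5. Stack: []
LOAD_FAST w → push -5. Stack: [-5]
RETURN_VALUE → return -5.

-5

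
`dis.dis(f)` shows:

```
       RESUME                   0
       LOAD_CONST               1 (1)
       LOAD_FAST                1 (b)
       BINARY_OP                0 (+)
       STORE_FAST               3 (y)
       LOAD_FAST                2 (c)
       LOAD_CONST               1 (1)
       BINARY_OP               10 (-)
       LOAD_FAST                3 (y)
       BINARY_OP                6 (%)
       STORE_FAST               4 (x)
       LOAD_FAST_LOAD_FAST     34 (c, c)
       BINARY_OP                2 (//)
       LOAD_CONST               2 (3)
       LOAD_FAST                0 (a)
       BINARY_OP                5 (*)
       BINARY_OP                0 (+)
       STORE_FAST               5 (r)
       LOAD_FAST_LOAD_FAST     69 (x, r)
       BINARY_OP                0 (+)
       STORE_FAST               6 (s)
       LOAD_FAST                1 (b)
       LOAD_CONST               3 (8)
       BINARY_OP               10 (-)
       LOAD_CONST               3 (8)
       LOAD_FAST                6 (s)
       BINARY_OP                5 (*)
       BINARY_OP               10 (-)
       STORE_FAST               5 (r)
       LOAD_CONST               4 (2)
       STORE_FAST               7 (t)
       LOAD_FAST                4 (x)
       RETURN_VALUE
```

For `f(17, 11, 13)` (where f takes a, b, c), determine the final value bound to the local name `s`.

LOAD_CONST → push 1. Stack: [1]
LOAD_FAST b → push 11. Stack: [1, 11]
BINARY_OP + → 1 + 11 = 12. Stack: [12]
STORE_FAST y → y=12. Stack: []
LOAD_FAST c → push 13. Stack: [13]
LOAD_CONST → push 1. Stack: [13, 1]
BINARY_OP - → 13 - 1 = 12. Stack: [12]
LOAD_FAST y → push 12. Stack: [12, 12]
BINARY_OP % → 12 % 12 = 0. Stack: [0]
STORE_FAST x → x=0. Stack: []
LOAD_FAST_LOAD_FAST c,c → push 13,13. Stack: [13, 13]
BINARY_OP // → 13 // 13 = 1. Stack: [1]
LOAD_CONST → push 3. Stack: [1, 3]
LOAD_FAST a → push 17. Stack: [1, 3, 17]
BINARY_OP * → 3 * 17 = 51. Stack: [1, 51]
BINARY_OP + → 1 + 51 = 52. Stack: [52]
STORE_FAST r → r=52. Stack: []
LOAD_FAST_LOAD_FAST x,r → push 0,52. Stack: [0, 52]
BINARY_OP + → 0 + 52 = 52. Stack: [52]
STORE_FAST s → s=52. Stack: []
LOAD_FAST b → push 11. Stack: [11]
LOAD_CONST → push 8. Stack: [11, 8]
BINARY_OP - → 11 - 8 = 3. Stack: [3]
LOAD_CONST → push 8. Stack: [3, 8]
LOAD_FAST s → push 52. Stack: [3, 8, 52]
BINARY_OP * → 8 * 52 = 416. Stack: [3, 416]
BINARY_OP - → 3 - 416 = -413. Stack: [-413]
STORE_FAST r → r=-413. Stack: []
LOAD_CONST → push 2. Stack: [2]
STORE_FAST t → t=2. Stack: []
LOAD_FAST x → push 0. Stack: [0]
RETURN_VALUE → return 0.

52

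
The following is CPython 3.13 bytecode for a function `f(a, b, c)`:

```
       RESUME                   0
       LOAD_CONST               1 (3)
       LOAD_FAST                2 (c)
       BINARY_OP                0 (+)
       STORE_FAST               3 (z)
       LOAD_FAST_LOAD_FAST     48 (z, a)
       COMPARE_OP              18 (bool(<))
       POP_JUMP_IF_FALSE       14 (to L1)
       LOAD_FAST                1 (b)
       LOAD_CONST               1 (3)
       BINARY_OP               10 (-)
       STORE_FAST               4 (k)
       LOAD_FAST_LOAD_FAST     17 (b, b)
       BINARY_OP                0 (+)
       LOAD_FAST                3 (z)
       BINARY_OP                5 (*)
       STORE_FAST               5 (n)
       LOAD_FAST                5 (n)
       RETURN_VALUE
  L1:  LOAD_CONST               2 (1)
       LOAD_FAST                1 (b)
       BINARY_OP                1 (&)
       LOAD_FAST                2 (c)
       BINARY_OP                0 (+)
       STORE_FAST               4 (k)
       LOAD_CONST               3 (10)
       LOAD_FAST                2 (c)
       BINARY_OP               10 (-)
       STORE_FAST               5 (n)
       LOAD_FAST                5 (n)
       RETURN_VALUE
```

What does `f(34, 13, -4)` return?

LOAD_CONST → push 3. Stack: [3]
LOAD_FAST c → push -4. Stack: [3, -4]
BINARY_OP + → 3 + -4 = -1. Stack: [-1]
STORE_FAST z → z=-1. Stack: []
LOAD_FAST_LOAD_FAST z,a → push -1,34. Stack: [-1, 34]
COMPARE_OP bool(<) → -1 vs 34 = True. Stack: [True]
POP_JUMP_IF_FALSE → pop True; no jump. Stack: []
LOAD_FAST b → push 13. Stack: [13]
LOAD_CONST → push 3. Stack: [13, 3]
BINARY_OP - → 13 - 3 = 10. Stack: [10]
STORE_FAST k → k=10. Stack: []
LOAD_FAST_LOAD_FAST b,b → push 13,13. Stack: [13, 13]
BINARY_OP + → 13 + 13 = 26. Stack: [26]
LOAD_FAST z → push -1. Stack: [26, -1]
BINARY_OP * → 26 * -1 = -26. Stack: [-26]
STORE_FAST n → n=-26. Stack: []
LOAD_FAST n → push -26. Stack: [-26]
RETURN_VALUE → return -26.

-26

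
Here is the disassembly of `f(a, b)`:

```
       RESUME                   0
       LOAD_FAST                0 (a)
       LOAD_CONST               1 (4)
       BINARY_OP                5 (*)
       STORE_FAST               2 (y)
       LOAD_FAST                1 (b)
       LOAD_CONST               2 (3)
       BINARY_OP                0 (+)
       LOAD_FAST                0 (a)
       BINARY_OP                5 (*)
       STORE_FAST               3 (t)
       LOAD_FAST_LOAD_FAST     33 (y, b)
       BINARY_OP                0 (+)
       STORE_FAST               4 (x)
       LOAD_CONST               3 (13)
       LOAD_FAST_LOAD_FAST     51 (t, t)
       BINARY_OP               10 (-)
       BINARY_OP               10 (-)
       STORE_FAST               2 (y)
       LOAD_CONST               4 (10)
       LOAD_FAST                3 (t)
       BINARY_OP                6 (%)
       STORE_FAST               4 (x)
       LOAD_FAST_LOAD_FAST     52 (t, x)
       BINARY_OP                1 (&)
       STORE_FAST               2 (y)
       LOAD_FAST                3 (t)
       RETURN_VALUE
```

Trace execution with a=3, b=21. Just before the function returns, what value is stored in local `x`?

LOAD_FAST a → push 3. Stack: [3]
LOAD_CONST → push 4. Stack: [3, 4]
BINARY_OP * → 3 * 4 = 12. Stack: [12]
STORE_FAST y → y=12. Stack: []
LOAD_FAST b → push 21. Stack: [21]
LOAD_CONST → push 3. Stack: [21, 3]
BINARY_OP + → 21 + 3 = 24. Stack: [24]
LOAD_FAST a → push 3. Stack: [24, 3]
BINARY_OP * → 24 * 3 = 72. Stack: [72]
STORE_FAST t → t=72. Stack: []
LOAD_FAST_LOAD_FAST y,b → push 12,21. Stack: [12, 21]
BINARY_OP + → 12 + 21 = 33. Stack: [33]
STORE_FAST x → x=33. Stack: []
LOAD_CONST → push 13. Stack: [13]
LOAD_FAST_LOAD_FAST t,t → push 72,72. Stack: [13, 72, 72]
BINARY_OP - → 72 - 72 = 0. Stack: [13, 0]
BINARY_OP - → 13 - 0 = 13. Stack: [13]
STORE_FAST y → y=13. Stack: []
LOAD_CONST → push 10. Stack: [10]
LOAD_FAST t → push 72. Stack: [10, 72]
BINARY_OP % → 10 % 72 = 10. Stack: [10]
STORE_FAST x → x=10. Stack: []
LOAD_FAST_LOAD_FAST t,x → push 72,10. Stack: [72, 10]
BINARY_OP & → 72 & 10 = 8. Stack: [8]
STORE_FAST y → y=8. Stack: []
LOAD_FAST t → push 72. Stack: [72]
RETURN_VALUE → return 72.

10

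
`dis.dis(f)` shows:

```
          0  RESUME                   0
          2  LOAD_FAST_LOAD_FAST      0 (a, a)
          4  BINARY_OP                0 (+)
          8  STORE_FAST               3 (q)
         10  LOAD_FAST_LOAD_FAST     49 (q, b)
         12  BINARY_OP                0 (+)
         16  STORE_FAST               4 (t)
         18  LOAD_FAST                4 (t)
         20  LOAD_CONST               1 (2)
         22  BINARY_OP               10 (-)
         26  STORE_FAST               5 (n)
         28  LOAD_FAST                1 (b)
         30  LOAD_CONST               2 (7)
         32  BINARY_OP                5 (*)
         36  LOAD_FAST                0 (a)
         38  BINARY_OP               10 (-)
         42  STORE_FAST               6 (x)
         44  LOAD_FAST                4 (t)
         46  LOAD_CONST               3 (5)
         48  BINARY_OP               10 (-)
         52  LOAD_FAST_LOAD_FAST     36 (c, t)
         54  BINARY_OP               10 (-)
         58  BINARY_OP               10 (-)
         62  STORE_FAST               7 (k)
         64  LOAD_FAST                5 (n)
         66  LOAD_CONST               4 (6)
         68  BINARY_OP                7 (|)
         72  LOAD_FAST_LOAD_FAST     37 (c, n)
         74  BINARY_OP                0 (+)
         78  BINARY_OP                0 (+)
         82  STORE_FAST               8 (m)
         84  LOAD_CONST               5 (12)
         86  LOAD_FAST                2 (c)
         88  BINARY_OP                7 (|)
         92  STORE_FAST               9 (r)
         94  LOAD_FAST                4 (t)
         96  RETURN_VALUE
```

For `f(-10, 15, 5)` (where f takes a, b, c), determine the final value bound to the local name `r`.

13

LOAD_FAST_LOAD_FAST a,a → push -10,-10. Stack: [-10, -10]
BINARY_OP + → -10 + -10 = -20. Stack: [-20]
STORE_FAST q → q=-20. Stack: []
LOAD_FAST_LOAD_FAST q,b → push -20,15. Stack: [-20, 15]
BINARY_OP + → -20 + 15 = -5. Stack: [-5]
STORE_FAST t → t=-5. Stack: []
LOAD_FAST t → push -5. Stack: [-5]
LOAD_CONST → push 2. Stack: [-5, 2]
BINARY_OP - → -5 - 2 = -7. Stack: [-7]
STORE_FAST n → n=-7. Stack: []
LOAD_FAST b → push 15. Stack: [15]
LOAD_CONST → push 7. Stack: [15, 7]
BINARY_OP * → 15 * 7 = 105. Stack: [105]
LOAD_FAST a → push -10. Stack: [105, -10]
BINARY_OP - → 105 - -10 = 115. Stack: [115]
STORE_FAST x → x=115. Stack: []
LOAD_FAST t → push -5. Stack: [-5]
LOAD_CONST → push 5. Stack: [-5, 5]
BINARY_OP - → -5 - 5 = -10. Stack: [-10]
LOAD_FAST_LOAD_FAST c,t → push 5,-5. Stack: [-10, 5, -5]
BINARY_OP - → 5 - -5 = 10. Stack: [-10, 10]
BINARY_OP - → -10 - 10 = -20. Stack: [-20]
STORE_FAST k → k=-20. Stack: []
LOAD_FAST n → push -7. Stack: [-7]
LOAD_CONST → push 6. Stack: [-7, 6]
BINARY_OP | → -7 | 6 = -1. Stack: [-1]
LOAD_FAST_LOAD_FAST c,n → push 5,-7. Stack: [-1, 5, -7]
BINARY_OP + → 5 + -7 = -2. Stack: [-1, -2]
BINARY_OP + → -1 + -2 = -3. Stack: [-3]
STORE_FAST m → m=-3. Stack: []
LOAD_CONST → push 12. Stack: [12]
LOAD_FAST c → push 5. Stack: [12, 5]
BINARY_OP | → 12 | 5 = 13. Stack: [13]
STORE_FAST r → r=13. Stack: []
LOAD_FAST t → push -5. Stack: [-5]
RETURN_VALUE → return -5.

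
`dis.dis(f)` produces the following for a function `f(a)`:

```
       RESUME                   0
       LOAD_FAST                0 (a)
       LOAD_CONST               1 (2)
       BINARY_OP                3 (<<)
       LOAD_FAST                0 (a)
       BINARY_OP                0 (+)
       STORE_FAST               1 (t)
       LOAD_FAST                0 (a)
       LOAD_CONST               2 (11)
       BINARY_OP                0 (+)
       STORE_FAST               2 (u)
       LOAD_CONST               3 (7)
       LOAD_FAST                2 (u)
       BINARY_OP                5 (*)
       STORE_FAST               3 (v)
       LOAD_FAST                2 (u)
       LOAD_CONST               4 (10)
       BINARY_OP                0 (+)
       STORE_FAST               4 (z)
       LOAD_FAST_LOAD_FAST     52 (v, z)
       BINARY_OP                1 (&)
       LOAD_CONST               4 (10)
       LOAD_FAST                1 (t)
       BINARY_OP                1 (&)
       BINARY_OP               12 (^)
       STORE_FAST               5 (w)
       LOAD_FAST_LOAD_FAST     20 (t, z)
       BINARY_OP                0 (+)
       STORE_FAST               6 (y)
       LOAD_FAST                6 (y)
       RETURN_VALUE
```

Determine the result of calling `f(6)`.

57

LOAD_FAST a → push 6. Stack: [6]
LOAD_CONST → push 2. Stack: [6, 2]
BINARY_OP << → 6 << 2 = 24. Stack: [24]
LOAD_FAST a → push 6. Stack: [24, 6]
BINARY_OP + → 24 + 6 = 30. Stack: [30]
STORE_FAST t → t=30. Stack: []
LOAD_FAST a → push 6. Stack: [6]
LOAD_CONST → push 11. Stack: [6, 11]
BINARY_OP + → 6 + 11 = 17. Stack: [17]
STORE_FAST u → u=17. Stack: []
LOAD_CONST → push 7. Stack: [7]
LOAD_FAST u → push 17. Stack: [7, 17]
BINARY_OP * → 7 * 17 = 119. Stack: [119]
STORE_FAST v → v=119. Stack: []
LOAD_FAST u → push 17. Stack: [17]
LOAD_CONST → push 10. Stack: [17, 10]
BINARY_OP + → 17 + 10 = 27. Stack: [27]
STORE_FAST z → z=27. Stack: []
LOAD_FAST_LOAD_FAST v,z → push 119,27. Stack: [119, 27]
BINARY_OP & → 119 & 27 = 19. Stack: [19]
LOAD_CONST → push 10. Stack: [19, 10]
LOAD_FAST t → push 30. Stack: [19, 10, 30]
BINARY_OP & → 10 & 30 = 10. Stack: [19, 10]
BINARY_OP ^ → 19 ^ 10 = 25. Stack: [25]
STORE_FAST w → w=25. Stack: []
LOAD_FAST_LOAD_FAST t,z → push 30,27. Stack: [30, 27]
BINARY_OP + → 30 + 27 = 57. Stack: [57]
STORE_FAST y → y=57. Stack: []
LOAD_FAST y → push 57. Stack: [57]
RETURN_VALUE → return 57.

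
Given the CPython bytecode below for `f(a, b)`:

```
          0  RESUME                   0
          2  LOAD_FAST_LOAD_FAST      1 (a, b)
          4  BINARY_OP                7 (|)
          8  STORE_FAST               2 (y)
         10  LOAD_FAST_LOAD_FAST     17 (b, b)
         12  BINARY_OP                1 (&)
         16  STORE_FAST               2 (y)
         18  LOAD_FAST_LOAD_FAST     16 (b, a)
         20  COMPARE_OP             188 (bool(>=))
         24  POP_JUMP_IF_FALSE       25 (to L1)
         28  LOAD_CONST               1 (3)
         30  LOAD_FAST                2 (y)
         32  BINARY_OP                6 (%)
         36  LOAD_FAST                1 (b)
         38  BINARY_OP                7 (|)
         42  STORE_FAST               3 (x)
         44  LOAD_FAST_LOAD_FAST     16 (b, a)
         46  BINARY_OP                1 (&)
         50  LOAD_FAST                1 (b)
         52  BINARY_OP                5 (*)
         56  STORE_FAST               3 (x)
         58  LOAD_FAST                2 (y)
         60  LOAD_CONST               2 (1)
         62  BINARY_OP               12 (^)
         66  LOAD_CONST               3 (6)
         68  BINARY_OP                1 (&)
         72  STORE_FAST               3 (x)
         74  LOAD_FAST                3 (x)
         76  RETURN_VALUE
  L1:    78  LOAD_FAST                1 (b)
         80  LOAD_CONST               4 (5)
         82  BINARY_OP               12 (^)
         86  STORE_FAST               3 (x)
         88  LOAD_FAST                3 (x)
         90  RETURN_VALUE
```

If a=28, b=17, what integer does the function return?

20

LOAD_FAST_LOAD_FAST a,b → push 28,17. Stack: [28, 17]
BINARY_OP | → 28 | 17 = 29. Stack: [29]
STORE_FAST y → y=29. Stack: []
LOAD_FAST_LOAD_FAST b,b → push 17,17. Stack: [17, 17]
BINARY_OP & → 17 & 17 = 17. Stack: [17]
STORE_FAST y → y=17. Stack: []
LOAD_FAST_LOAD_FAST b,a → push 17,28. Stack: [17, 28]
COMPARE_OP bool(>=) → 17 vs 28 = False. Stack: [False]
POP_JUMP_IF_FALSE → pop False; jump. Stack: []
LOAD_FAST b → push 17. Stack: [17]
LOAD_CONST → push 5. Stack: [17, 5]
BINARY_OP ^ → 17 ^ 5 = 20. Stack: [20]
STORE_FAST x → x=20. Stack: []
LOAD_FAST x → push 20. Stack: [20]
RETURN_VALUE → return 20.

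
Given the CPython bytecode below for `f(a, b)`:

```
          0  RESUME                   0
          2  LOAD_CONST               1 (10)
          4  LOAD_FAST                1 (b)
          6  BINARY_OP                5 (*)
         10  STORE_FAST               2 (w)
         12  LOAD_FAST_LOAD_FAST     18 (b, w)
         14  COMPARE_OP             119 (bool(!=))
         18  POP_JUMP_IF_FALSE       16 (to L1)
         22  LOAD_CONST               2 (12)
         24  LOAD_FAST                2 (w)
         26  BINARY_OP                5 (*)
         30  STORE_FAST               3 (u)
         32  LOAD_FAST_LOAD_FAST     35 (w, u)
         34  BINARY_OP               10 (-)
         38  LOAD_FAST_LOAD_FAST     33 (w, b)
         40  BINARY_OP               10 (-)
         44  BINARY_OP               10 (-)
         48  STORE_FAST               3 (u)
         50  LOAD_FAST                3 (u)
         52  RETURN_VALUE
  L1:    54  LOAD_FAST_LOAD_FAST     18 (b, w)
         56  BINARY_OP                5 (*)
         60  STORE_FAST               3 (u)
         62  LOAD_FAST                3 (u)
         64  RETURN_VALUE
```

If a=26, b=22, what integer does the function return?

-2618

LOAD_CONST → push 10. Stack: [10]
LOAD_FAST b → push 22. Stack: [10, 22]
BINARY_OP * → 10 * 22 = 220. Stack: [220]
STORE_FAST w → w=220. Stack: []
LOAD_FAST_LOAD_FAST b,w → push 22,220. Stack: [22, 220]
COMPARE_OP bool(!=) → 22 vs 220 = True. Stack: [True]
POP_JUMP_IF_FALSE → pop True; no jump. Stack: []
LOAD_CONST → push 12. Stack: [12]
LOAD_FAST w → push 220. Stack: [12, 220]
BINARY_OP * → 12 * 220 = 2640. Stack: [2640]
STORE_FAST u → u=2640. Stack: []
LOAD_FAST_LOAD_FAST w,u → push 220,2640. Stack: [220, 2640]
BINARY_OP - → 220 - 2640 = -2420. Stack: [-2420]
LOAD_FAST_LOAD_FAST w,b → push 220,22. Stack: [-2420, 220, 22]
BINARY_OP - → 220 - 22 = 198. Stack: [-2420, 198]
BINARY_OP - → -2420 - 198 = -2618. Stack: [-2618]
STORE_FAST u → u=-2618. Stack: []
LOAD_FAST u → push -2618. Stack: [-2618]
RETURN_VALUE → return -2618.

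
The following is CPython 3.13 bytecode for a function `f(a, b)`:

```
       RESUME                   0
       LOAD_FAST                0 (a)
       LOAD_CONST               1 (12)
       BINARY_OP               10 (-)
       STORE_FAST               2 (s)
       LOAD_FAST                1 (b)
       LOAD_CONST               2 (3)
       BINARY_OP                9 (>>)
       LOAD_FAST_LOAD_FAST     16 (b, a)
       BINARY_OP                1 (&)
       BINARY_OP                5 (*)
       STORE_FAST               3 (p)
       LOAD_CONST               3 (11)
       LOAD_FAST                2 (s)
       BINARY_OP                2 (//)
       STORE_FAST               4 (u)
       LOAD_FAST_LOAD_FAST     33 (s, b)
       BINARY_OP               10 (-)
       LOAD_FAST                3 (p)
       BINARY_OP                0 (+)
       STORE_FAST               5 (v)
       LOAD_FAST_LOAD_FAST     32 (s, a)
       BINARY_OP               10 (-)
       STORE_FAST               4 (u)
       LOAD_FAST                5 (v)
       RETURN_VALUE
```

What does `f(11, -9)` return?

LOAD_FAST a → push 11. Stack: [11]
LOAD_CONST → push 12. Stack: [11, 12]
BINARY_OP - → 11 - 12 = -1. Stack: [-1]
STORE_FAST s → s=-1. Stack: []
LOAD_FAST b → push -9. Stack: [-9]
LOAD_CONST → push 3. Stack: [-9, 3]
BINARY_OP >> → -9 >> 3 = -2. Stack: [-2]
LOAD_FAST_LOAD_FAST b,a → push -9,11. Stack: [-2, -9, 11]
BINARY_OP & → -9 & 11 = 3. Stack: [-2, 3]
BINARY_OP * → -2 * 3 = -6. Stack: [-6]
STORE_FAST p → p=-6. Stack: []
LOAD_CONST → push 11. Stack: [11]
LOAD_FAST s → push -1. Stack: [11, -1]
BINARY_OP // → 11 // -1 = -11. Stack: [-11]
STORE_FAST u → u=-11. Stack: []
LOAD_FAST_LOAD_FAST s,b → push -1,-9. Stack: [-1, -9]
BINARY_OP - → -1 - -9 = 8. Stack: [8]
LOAD_FAST p → push -6. Stack: [8, -6]
BINARY_OP + → 8 + -6 = 2. Stack: [2]
STORE_FAST v → v=2. Stack: []
LOAD_FAST_LOAD_FAST s,a → push -1,11. Stack: [-1, 11]
BINARY_OP - → -1 - 11 = -12. Stack: [-12]
STORE_FAST u → u=-12. Stack: []
LOAD_FAST v → push 2. Stack: [2]
RETURN_VALUE → return 2.

2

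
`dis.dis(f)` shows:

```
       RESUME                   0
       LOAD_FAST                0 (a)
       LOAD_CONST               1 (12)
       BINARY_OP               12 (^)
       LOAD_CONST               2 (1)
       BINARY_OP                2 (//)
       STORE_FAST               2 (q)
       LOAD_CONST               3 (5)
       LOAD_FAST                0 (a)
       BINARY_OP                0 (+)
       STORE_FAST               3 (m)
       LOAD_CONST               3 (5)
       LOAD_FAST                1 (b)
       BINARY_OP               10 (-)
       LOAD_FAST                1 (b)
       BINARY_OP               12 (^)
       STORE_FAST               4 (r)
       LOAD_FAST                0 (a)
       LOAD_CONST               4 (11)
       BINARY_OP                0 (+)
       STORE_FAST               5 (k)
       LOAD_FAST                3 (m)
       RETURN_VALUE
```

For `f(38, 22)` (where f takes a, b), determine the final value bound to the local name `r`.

LOAD_FAST a → push 38. Stack: [38]
LOAD_CONST → push 12. Stack: [38, 12]
BINARY_OP ^ → 38 ^ 12 = 42. Stack: [42]
LOAD_CONST → push 1. Stack: [42, 1]
BINARY_OP // → 42 // 1 = 42. Stack: [42]
STORE_FAST q → q=42. Stack: []
LOAD_CONST → push 5. Stack: [5]
LOAD_FAST a → push 38. Stack: [5, 38]
BINARY_OP + → 5 + 38 = 43. Stack: [43]
STORE_FAST m → m=43. Stack: []
LOAD_CONST → push 5. Stack: [5]
LOAD_FAST b → push 22. Stack: [5, 22]
BINARY_OP - → 5 - 22 = -17. Stack: [-17]
LOAD_FAST b → push 22. Stack: [-17, 22]
BINARY_OP ^ → -17 ^ 22 = -7. Stack: [-7]
STORE_FAST r → r=-7. Stack: []
LOAD_FAST a → push 38. Stack: [38]
LOAD_CONST → push 11. Stack: [38, 11]
BINARY_OP + → 38 + 11 = 49. Stack: [49]
STORE_FAST k → k=49. Stack: []
LOAD_FAST m → push 43. Stack: [43]
RETURN_VALUE → return 43.

-7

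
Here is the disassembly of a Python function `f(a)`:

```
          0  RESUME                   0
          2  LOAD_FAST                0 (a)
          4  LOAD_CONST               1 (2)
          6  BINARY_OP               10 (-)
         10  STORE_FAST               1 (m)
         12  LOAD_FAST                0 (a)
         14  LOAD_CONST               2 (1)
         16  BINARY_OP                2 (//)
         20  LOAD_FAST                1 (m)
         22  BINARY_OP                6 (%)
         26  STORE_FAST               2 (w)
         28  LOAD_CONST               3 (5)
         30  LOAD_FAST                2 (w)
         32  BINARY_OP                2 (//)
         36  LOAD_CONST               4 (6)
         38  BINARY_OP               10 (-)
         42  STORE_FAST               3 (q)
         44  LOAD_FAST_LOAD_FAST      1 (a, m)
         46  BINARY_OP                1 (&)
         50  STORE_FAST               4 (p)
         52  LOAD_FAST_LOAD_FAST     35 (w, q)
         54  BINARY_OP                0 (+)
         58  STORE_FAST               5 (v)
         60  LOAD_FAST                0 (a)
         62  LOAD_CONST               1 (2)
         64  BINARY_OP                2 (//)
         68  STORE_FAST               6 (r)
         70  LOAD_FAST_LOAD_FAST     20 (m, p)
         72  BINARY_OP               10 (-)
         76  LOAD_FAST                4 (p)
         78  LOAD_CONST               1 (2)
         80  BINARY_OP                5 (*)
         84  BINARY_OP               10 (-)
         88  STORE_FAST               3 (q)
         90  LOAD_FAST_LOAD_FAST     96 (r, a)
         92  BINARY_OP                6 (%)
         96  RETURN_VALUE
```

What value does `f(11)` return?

LOAD_FAST a → push 11. Stack: [11]
LOAD_CONST → push 2. Stack: [11, 2]
BINARY_OP - → 11 - 2 = 9. Stack: [9]
STORE_FAST m → m=9. Stack: []
LOAD_FAST a → push 11. Stack: [11]
LOAD_CONST → push 1. Stack: [11, 1]
BINARY_OP // → 11 // 1 = 11. Stack: [11]
LOAD_FAST m → push 9. Stack: [11, 9]
BINARY_OP % → 11 % 9 = 2. Stack: [2]
STORE_FAST w → w=2. Stack: []
LOAD_CONST → push 5. Stack: [5]
LOAD_FAST w → push 2. Stack: [5, 2]
BINARY_OP // → 5 // 2 = 2. Stack: [2]
LOAD_CONST → push 6. Stack: [2, 6]
BINARY_OP - → 2 - 6 = -4. Stack: [-4]
STORE_FAST q → q=-4. Stack: []
LOAD_FAST_LOAD_FAST a,m → push 11,9. Stack: [11, 9]
BINARY_OP & → 11 & 9 = 9. Stack: [9]
STORE_FAST p → p=9. Stack: []
LOAD_FAST_LOAD_FAST w,q → push 2,-4. Stack: [2, -4]
BINARY_OP + → 2 + -4 = -2. Stack: [-2]
STORE_FAST v → v=-2. Stack: []
LOAD_FAST a → push 11. Stack: [11]
LOAD_CONST → push 2. Stack: [11, 2]
BINARY_OP // → 11 // 2 = 5. Stack: [5]
STORE_FAST r → r=5. Stack: []
LOAD_FAST_LOAD_FAST m,p → push 9,9. Stack: [9, 9]
BINARY_OP - → 9 - 9 = 0. Stack: [0]
LOAD_FAST p → push 9. Stack: [0, 9]
LOAD_CONST → push 2. Stack: [0, 9, 2]
BINARY_OP * → 9 * 2 = 18. Stack: [0, 18]
BINARY_OP - → 0 - 18 = -18. Stack: [-18]
STORE_FAST q → q=-18. Stack: []
LOAD_FAST_LOAD_FAST r,a → push 5,11. Stack: [5, 11]
BINARY_OP % → 5 % 11 = 5. Stack: [5]
RETURN_VALUE → return 5.

5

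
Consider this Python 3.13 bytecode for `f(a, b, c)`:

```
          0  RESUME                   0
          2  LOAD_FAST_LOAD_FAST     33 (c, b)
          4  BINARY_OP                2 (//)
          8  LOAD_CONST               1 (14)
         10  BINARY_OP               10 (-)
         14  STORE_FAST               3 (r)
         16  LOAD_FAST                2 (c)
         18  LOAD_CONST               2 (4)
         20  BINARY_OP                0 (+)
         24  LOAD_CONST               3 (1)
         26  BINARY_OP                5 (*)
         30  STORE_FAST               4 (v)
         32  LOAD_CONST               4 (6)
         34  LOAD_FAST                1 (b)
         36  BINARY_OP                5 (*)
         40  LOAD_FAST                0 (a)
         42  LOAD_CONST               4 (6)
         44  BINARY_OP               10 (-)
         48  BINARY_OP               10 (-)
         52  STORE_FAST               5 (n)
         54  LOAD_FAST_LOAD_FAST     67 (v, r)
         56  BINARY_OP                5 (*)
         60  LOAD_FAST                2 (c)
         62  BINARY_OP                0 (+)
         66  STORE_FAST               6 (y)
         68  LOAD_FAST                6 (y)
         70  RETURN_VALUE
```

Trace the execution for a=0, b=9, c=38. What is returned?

-382

LOAD_FAST_LOAD_FAST c,b → push 38,9. Stack: [38, 9]
BINARY_OP // → 38 // 9 = 4. Stack: [4]
LOAD_CONST → push 14. Stack: [4, 14]
BINARY_OP - → 4 - 14 = -10. Stack: [-10]
STORE_FAST r → r=-10. Stack: []
LOAD_FAST c → push 38. Stack: [38]
LOAD_CONST → push 4. Stack: [38, 4]
BINARY_OP + → 38 + 4 = 42. Stack: [42]
LOAD_CONST → push 1. Stack: [42, 1]
BINARY_OP * → 42 * 1 = 42. Stack: [42]
STORE_FAST v → v=42. Stack: []
LOAD_CONST → push 6. Stack: [6]
LOAD_FAST b → push 9. Stack: [6, 9]
BINARY_OP * → 6 * 9 = 54. Stack: [54]
LOAD_FAST a → push 0. Stack: [54, 0]
LOAD_CONST → push 6. Stack: [54, 0, 6]
BINARY_OP - → 0 - 6 = -6. Stack: [54, -6]
BINARY_OP - → 54 - -6 = 60. Stack: [60]
STORE_FAST n → n=60. Stack: []
LOAD_FAST_LOAD_FAST v,r → push 42,-10. Stack: [42, -10]
BINARY_OP * → 42 * -10 = -420. Stack: [-420]
LOAD_FAST c → push 38. Stack: [-420, 38]
BINARY_OP + → -420 + 38 = -382. Stack: [-382]
STORE_FAST y → y=-382. Stack: []
LOAD_FAST y → push -382. Stack: [-382]
RETURN_VALUE → return -382.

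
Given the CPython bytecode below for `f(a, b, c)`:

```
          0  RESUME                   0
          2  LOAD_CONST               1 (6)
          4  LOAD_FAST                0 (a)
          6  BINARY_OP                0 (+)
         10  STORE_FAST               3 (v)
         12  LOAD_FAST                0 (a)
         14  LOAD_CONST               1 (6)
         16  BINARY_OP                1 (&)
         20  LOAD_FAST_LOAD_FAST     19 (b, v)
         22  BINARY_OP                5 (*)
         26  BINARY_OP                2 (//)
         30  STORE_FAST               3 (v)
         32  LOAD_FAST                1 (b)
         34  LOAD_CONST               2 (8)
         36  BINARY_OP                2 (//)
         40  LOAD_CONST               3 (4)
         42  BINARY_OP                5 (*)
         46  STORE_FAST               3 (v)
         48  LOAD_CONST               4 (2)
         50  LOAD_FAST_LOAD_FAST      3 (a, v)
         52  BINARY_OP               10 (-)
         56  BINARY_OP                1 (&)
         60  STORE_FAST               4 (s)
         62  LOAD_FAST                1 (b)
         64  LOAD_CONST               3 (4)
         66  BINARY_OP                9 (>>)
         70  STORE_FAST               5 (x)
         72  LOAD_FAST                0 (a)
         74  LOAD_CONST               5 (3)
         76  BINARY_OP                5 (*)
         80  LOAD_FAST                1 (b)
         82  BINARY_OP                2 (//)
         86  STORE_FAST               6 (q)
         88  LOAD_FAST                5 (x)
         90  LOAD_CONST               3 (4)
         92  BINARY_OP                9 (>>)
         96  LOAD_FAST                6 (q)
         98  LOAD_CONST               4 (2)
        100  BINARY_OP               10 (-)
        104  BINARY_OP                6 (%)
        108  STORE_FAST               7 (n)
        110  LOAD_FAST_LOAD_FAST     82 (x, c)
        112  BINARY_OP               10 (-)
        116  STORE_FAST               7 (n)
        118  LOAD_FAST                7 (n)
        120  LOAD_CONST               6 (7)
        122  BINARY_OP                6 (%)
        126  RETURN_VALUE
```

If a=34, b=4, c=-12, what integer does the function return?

LOAD_CONST → push 6. Stack: [6]
LOAD_FAST a → push 34. Stack: [6, 34]
BINARY_OP + → 6 + 34 = 40. Stack: [40]
STORE_FAST v → v=40. Stack: []
LOAD_FAST a → push 34. Stack: [34]
LOAD_CONST → push 6. Stack: [34, 6]
BINARY_OP & → 34 & 6 = 2. Stack: [2]
LOAD_FAST_LOAD_FAST b,v → push 4,40. Stack: [2, 4, 40]
BINARY_OP * → 4 * 40 = 160. Stack: [2, 160]
BINARY_OP // → 2 // 160 = 0. Stack: [0]
STORE_FAST v → v=0. Stack: []
LOAD_FAST b → push 4. Stack: [4]
LOAD_CONST → push 8. Stack: [4, 8]
BINARY_OP // → 4 // 8 = 0. Stack: [0]
LOAD_CONST → push 4. Stack: [0, 4]
BINARY_OP * → 0 * 4 = 0. Stack: [0]
STORE_FAST v → v=0. Stack: []
LOAD_CONST → push 2. Stack: [2]
LOAD_FAST_LOAD_FAST a,v → push 34,0. Stack: [2, 34, 0]
BINARY_OP - → 34 - 0 = 34. Stack: [2, 34]
BINARY_OP & → 2 & 34 = 2. Stack: [2]
STORE_FAST s → s=2. Stack: []
LOAD_FAST b → push 4. Stack: [4]
LOAD_CONST → push 4. Stack: [4, 4]
BINARY_OP >> → 4 >> 4 = 0. Stack: [0]
STORE_FAST x → x=0. Stack: []
LOAD_FAST a → push 34. Stack: [34]
LOAD_CONST → push 3. Stack: [34, 3]
BINARY_OP * → 34 * 3 = 102. Stack: [102]
LOAD_FAST b → push 4. Stack: [102, 4]
BINARY_OP // → 102 // 4 = 25. Stack: [25]
STORE_FAST q → q=25. Stack: []
LOAD_FAST x → push 0. Stack: [0]
LOAD_CONST → push 4. Stack: [0, 4]
BINARY_OP >> → 0 >> 4 = 0. Stack: [0]
LOAD_FAST q → push 25. Stack: [0, 25]
LOAD_CONST → push 2. Stack: [0, 25, 2]
BINARY_OP - → 25 - 2 = 23. Stack: [0, 23]
BINARY_OP % → 0 % 23 = 0. Stack: [0]
STORE_FAST n → n=0. Stack: []
LOAD_FAST_LOAD_FAST x,c → push 0,-12. Stack: [0, -12]
BINARY_OP - → 0 - -12 = 12. Stack: [12]
STORE_FAST n → n=12. Stack: []
LOAD_FAST n → push 12. Stack: [12]
LOAD_CONST → push 7. Stack: [12, 7]
BINARY_OP % → 12 % 7 = 5. Stack: [5]
RETURN_VALUE → return 5.

5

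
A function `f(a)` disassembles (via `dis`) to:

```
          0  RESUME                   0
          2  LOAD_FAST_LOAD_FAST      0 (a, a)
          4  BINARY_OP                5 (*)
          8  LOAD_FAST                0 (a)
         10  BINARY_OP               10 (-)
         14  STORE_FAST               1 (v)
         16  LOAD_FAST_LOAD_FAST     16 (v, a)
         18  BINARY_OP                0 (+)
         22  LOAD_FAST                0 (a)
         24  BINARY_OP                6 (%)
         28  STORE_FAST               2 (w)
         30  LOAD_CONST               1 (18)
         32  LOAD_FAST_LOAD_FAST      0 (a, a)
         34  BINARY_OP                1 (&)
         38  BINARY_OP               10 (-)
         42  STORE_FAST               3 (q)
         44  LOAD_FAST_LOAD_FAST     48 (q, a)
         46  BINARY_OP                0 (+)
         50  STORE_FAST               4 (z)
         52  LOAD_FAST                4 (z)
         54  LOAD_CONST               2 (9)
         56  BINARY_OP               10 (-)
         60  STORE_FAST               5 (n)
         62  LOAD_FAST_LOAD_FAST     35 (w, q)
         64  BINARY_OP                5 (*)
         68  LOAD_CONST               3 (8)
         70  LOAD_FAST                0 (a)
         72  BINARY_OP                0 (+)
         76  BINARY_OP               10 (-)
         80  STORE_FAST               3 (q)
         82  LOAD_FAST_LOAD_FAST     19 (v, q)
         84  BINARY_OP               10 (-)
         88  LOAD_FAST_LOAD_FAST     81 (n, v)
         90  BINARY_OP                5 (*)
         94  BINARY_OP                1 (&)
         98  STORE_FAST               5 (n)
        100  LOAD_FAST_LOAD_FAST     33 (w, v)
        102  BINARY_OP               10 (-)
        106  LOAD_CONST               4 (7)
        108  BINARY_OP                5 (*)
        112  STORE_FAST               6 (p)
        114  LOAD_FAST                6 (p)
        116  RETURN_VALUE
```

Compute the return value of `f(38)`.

-9842

LOAD_FAST_LOAD_FAST a,a → push 38,38. Stack: [38, 38]
BINARY_OP * → 38 * 38 = 1444. Stack: [1444]
LOAD_FAST a → push 38. Stack: [1444, 38]
BINARY_OP - → 1444 - 38 = 1406. Stack: [1406]
STORE_FAST v → v=1406. Stack: []
LOAD_FAST_LOAD_FAST v,a → push 1406,38. Stack: [1406, 38]
BINARY_OP + → 1406 + 38 = 1444. Stack: [1444]
LOAD_FAST a → push 38. Stack: [1444, 38]
BINARY_OP % → 1444 % 38 = 0. Stack: [0]
STORE_FAST w → w=0. Stack: []
LOAD_CONST → push 18. Stack: [18]
LOAD_FAST_LOAD_FAST a,a → push 38,38. Stack: [18, 38, 38]
BINARY_OP & → 38 & 38 = 38. Stack: [18, 38]
BINARY_OP - → 18 - 38 = -20. Stack: [-20]
STORE_FAST q → q=-20. Stack: []
LOAD_FAST_LOAD_FAST q,a → push -20,38. Stack: [-20, 38]
BINARY_OP + → -20 + 38 = 18. Stack: [18]
STORE_FAST z → z=18. Stack: []
LOAD_FAST z → push 18. Stack: [18]
LOAD_CONST → push 9. Stack: [18, 9]
BINARY_OP - → 18 - 9 = 9. Stack: [9]
STORE_FAST n → n=9. Stack: []
LOAD_FAST_LOAD_FAST w,q → push 0,-20. Stack: [0, -20]
BINARY_OP * → 0 * -20 = 0. Stack: [0]
LOAD_CONST → push 8. Stack: [0, 8]
LOAD_FAST a → push 38. Stack: [0, 8, 38]
BINARY_OP + → 8 + 38 = 46. Stack: [0, 46]
BINARY_OP - → 0 - 46 = -46. Stack: [-46]
STORE_FAST q → q=-46. Stack: []
LOAD_FAST_LOAD_FAST v,q → push 1406,-46. Stack: [1406, -46]
BINARY_OP - → 1406 - -46 = 1452. Stack: [1452]
LOAD_FAST_LOAD_FAST n,v → push 9,1406. Stack: [1452, 9, 1406]
BINARY_OP * → 9 * 1406 = 12654. Stack: [1452, 12654]
BINARY_OP & → 1452 & 12654 = 300. Stack: [300]
STORE_FAST n → n=300. Stack: []
LOAD_FAST_LOAD_FAST w,v → push 0,1406. Stack: [0, 1406]
BINARY_OP - → 0 - 1406 = -1406. Stack: [-1406]
LOAD_CONST → push 7. Stack: [-1406, 7]
BINARY_OP * → -1406 * 7 = -9842. Stack: [-9842]
STORE_FAST p → p=-9842. Stack: []
LOAD_FAST p → push -9842. Stack: [-9842]
RETURN_VALUE → return -9842.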